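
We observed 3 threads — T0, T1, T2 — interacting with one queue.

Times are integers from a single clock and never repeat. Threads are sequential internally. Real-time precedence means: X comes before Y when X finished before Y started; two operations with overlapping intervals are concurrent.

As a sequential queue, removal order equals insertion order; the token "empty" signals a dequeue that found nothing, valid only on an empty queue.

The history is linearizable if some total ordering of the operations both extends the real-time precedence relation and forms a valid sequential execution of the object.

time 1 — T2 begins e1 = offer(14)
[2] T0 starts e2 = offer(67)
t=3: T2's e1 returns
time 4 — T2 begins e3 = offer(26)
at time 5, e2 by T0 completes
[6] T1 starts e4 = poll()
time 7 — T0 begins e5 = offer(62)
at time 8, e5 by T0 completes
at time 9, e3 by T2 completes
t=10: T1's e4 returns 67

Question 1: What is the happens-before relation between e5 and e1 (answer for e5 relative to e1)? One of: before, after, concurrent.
after

e5 spans [7,8], e1 spans [1,3]
resp(e1)=3 < inv(e5)=7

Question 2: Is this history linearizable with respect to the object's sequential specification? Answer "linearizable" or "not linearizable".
linearizable

a witness: e2, e1, e3, e4, e5
1. e2 offer(67), leaving queue <67>
2. e1 offer(14), leaving queue <67,14>
3. e3 offer(26), leaving queue <67,14,26>
4. e4 poll() → 67, leaving queue <14,26>
5. e5 offer(62), leaving queue <14,26,62>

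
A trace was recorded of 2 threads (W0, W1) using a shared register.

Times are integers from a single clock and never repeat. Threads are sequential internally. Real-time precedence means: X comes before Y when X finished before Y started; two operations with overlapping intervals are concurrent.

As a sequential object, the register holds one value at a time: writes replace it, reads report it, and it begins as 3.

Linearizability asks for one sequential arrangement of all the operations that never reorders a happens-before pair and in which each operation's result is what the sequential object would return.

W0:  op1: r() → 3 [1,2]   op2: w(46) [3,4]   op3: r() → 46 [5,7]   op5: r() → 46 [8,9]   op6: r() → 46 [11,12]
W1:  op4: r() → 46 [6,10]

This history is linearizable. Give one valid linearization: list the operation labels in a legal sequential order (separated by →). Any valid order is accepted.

op1 → op2 → op3 → op4 → op5 → op6

step 1: op1 r() → 3 — value 3
step 2: op2 w(46) — value 46
step 3: op3 r() → 46 — value 46
step 4: op4 r() → 46 — value 46
step 5: op5 r() → 46 — value 46
step 6: op6 r() → 46 — value 46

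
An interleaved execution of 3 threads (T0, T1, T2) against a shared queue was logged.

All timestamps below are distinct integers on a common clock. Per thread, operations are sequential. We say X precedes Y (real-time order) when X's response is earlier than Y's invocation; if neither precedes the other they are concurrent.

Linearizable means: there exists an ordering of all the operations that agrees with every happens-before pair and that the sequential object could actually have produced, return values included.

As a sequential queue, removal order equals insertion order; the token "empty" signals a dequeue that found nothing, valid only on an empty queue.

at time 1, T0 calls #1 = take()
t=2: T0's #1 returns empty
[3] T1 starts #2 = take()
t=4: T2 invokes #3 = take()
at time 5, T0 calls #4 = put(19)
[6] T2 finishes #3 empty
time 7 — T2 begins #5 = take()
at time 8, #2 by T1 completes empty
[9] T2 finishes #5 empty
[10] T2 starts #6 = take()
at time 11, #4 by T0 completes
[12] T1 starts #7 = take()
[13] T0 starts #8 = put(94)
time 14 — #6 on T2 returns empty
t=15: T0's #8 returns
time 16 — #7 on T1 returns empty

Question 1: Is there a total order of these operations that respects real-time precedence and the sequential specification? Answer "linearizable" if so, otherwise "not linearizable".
events 1..15 are fine; event 16 — the response of #7 at time 16 — makes the prefix non-linearizable
the 8 completed operations admit 78 real-time orders; each fails the queue replay
sample order #1, #2, #3, #4, #5, #6, #7, #8 stalls at step 5 — #5 take() → empty has no legal effect
sample order #1, #2, #3, #4, #5, #6, #8, #7 stalls at step 5 — #5 take() → empty has no legal effect

not linearizable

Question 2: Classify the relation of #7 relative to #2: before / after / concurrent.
#7 spans [12,16], #2 spans [3,8]
resp(#2)=8 < inv(#7)=12

after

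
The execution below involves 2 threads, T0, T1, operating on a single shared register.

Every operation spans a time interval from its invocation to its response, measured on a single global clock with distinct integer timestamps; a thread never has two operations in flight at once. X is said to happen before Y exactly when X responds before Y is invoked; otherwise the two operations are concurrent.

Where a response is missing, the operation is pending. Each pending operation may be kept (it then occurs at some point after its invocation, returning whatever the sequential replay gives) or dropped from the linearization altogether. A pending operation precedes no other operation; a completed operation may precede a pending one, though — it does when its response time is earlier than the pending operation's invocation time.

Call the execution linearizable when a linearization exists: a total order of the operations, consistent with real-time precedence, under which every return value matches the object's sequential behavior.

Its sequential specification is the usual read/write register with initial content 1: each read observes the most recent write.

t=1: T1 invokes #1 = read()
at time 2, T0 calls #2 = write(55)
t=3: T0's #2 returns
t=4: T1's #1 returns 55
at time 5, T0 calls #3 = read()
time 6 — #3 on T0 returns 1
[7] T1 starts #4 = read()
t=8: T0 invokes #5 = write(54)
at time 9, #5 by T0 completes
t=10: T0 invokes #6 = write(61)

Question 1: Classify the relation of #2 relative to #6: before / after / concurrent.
before

#2 spans [2,3], #6 spans [10,…)
resp(#2)=3 < inv(#6)=10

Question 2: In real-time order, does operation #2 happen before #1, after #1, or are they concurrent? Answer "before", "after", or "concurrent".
concurrent

#2 spans [2,3], #1 spans [1,4]
the intervals overlap in both directions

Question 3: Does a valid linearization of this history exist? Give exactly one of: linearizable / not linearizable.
not linearizable

cut after 5 events: linearizable; cut after 6 events (#3 responds, time 6): not linearizable
every one of the 2 real-time-consistent orders over 3 completed register ops fails the sequential spec
e.g. #1, #2, #3: illegal at step 1, since #1 read() → 55 cannot apply there
e.g. #2, #1, #3: illegal at step 3, since #3 read() → 1 cannot apply there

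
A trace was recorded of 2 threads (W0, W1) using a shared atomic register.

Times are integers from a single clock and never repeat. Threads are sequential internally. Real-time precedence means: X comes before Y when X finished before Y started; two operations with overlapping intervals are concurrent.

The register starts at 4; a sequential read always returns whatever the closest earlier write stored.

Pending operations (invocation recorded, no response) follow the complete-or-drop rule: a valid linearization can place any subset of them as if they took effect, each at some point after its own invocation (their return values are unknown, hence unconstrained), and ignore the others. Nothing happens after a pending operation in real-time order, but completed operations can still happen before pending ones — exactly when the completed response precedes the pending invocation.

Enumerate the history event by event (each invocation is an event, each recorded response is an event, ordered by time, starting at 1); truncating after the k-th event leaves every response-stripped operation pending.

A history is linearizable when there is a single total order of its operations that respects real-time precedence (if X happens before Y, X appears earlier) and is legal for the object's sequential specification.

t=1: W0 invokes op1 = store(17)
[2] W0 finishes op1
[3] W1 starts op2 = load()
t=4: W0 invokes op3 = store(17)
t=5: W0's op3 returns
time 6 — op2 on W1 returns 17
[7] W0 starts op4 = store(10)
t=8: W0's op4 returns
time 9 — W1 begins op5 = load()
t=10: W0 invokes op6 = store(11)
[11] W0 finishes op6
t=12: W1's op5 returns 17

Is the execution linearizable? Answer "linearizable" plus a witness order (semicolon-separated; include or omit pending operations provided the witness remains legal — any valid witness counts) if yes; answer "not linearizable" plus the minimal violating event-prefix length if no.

not linearizable — minimal violating prefix: 12 events

prefix check: 1..11 passes, 1..12 fails once op5's time-12 response joins
the 6 completed operations admit 4 real-time orders; each fails the atomic register replay
sample order op1, op2, op3, op4, op5, op6 stalls at step 5 — op5 load() → 17 has no legal effect
sample order op1, op2, op3, op4, op6, op5 stalls at step 6 — op5 load() → 17 has no legal effect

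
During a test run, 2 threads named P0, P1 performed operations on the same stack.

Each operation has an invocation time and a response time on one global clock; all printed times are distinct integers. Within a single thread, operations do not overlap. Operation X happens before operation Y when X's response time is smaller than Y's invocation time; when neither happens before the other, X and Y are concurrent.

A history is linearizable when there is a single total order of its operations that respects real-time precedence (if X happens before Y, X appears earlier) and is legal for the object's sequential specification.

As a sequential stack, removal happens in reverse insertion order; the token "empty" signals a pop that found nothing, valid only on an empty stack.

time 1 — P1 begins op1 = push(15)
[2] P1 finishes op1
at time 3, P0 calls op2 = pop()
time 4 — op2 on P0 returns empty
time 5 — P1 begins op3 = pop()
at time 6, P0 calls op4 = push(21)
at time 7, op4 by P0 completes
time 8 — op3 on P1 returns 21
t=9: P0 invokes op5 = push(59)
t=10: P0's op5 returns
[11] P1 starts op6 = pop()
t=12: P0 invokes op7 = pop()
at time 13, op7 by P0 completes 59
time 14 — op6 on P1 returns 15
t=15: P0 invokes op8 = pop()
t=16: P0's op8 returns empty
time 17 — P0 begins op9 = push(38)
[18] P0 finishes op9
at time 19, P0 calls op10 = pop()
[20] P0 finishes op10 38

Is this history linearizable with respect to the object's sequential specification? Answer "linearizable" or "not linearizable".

cut after 3 events: linearizable; cut after 4 events (op2 responds, time 4): not linearizable
exhaustive check: the 2 completed stack ops admit one real-time order; illegal
sample order op1, op2 stalls at step 2 — op2 pop() → empty has no legal effect

not linearizable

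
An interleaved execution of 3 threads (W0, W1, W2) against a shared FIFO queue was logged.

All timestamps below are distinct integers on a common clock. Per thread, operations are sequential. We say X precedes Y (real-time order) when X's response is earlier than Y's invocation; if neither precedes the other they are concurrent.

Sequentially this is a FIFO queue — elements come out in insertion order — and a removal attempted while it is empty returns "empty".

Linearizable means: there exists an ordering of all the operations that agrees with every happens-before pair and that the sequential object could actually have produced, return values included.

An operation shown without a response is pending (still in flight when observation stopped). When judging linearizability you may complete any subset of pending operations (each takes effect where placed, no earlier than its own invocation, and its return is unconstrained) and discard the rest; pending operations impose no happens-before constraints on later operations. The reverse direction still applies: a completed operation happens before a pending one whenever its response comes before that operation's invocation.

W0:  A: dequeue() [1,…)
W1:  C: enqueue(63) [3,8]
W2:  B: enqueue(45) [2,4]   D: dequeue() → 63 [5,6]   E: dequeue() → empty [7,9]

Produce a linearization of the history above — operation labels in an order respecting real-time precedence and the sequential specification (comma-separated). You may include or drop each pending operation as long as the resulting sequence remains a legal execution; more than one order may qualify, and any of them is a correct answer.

after step 1 (B enqueue(45)): queue <45>
after step 2 (A dequeue() (pending, included)): queue <>
after step 3 (C enqueue(63)): queue <63>
after step 4 (D dequeue() → 63): queue <>
after step 5 (E dequeue() → empty): queue <>

B, A, C, D, E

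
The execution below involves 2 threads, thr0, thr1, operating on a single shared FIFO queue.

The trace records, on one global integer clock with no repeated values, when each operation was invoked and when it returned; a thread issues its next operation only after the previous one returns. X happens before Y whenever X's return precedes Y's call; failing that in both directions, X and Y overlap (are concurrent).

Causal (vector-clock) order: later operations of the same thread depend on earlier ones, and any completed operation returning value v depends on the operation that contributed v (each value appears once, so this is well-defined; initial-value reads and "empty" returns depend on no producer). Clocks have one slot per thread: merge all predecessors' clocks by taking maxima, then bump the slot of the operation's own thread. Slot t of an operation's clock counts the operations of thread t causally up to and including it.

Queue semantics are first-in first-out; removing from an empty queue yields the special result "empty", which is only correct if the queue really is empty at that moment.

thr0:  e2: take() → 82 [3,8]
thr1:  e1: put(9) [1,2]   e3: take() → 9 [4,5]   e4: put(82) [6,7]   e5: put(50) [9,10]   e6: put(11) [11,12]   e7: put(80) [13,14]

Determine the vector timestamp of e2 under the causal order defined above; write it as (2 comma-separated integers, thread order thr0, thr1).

no predecessors for e1 (invoked 1): thr1 increments from zero → (0, 1)
e3, invoked 4, takes VC(e1)=(0, 1) under max, adds 1 for thr1 → (0, 2)
e4, invoked 6, takes VC(e3)=(0, 2) under max, adds 1 for thr1 → (0, 3)
e5, invoked 9, takes VC(e4)=(0, 3) under max, adds 1 for thr1 → (0, 4)
e2, invoked 3, takes VC(e4)=(0, 3) under max, adds 1 for thr0 → (1, 3)
e6, invoked 11, takes VC(e5)=(0, 4) under max, adds 1 for thr1 → (0, 5)
e7, invoked 13, takes VC(e6)=(0, 5) under max, adds 1 for thr1 → (0, 6)
target: VC(e2) = (1, 3)

(1, 3)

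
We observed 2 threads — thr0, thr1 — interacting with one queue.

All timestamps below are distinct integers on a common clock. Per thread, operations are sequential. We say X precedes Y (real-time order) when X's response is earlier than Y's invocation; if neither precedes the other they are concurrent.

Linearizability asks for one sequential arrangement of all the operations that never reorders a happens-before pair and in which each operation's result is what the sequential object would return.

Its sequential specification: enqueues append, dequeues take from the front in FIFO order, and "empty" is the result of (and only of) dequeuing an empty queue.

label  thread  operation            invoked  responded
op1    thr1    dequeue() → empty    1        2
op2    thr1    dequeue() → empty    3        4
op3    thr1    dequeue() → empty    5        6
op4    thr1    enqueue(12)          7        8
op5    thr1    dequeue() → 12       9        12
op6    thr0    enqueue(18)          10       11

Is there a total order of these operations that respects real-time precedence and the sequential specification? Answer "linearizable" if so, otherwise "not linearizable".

linearizable

a witness: op1, op2, op3, op4, op5, op6
step 1: op1 dequeue() → empty — queue <>
step 2: op2 dequeue() → empty — queue <>
step 3: op3 dequeue() → empty — queue <>
step 4: op4 enqueue(12) — queue <12>
step 5: op5 dequeue() → 12 — queue <>
step 6: op6 enqueue(18) — queue <18>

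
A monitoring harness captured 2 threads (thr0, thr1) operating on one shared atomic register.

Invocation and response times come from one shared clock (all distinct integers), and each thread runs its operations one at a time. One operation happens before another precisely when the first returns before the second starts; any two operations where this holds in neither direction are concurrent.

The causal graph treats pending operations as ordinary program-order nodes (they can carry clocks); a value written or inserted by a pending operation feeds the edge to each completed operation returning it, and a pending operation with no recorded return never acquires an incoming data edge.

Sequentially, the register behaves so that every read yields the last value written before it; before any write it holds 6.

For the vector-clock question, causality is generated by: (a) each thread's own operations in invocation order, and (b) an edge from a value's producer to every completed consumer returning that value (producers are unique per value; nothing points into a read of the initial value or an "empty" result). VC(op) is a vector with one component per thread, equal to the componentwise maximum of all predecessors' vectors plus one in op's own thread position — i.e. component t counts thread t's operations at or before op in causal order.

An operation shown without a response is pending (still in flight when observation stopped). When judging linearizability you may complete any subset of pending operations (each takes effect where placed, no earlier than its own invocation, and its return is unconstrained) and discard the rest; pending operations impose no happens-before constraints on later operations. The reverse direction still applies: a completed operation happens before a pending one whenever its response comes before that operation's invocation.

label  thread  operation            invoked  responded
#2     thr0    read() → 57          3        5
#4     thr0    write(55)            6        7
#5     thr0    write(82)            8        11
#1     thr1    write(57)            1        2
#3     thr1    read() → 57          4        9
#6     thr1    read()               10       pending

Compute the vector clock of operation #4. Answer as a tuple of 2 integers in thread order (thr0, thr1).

(2, 1)

root op #1, invoked 1: fresh clock plus thr1's own tick → (0, 1)
VC(#3, invoked at 4): max of VC(#1)=(0, 1), then +1 on thread thr1 → (0, 2)
VC(#2, invoked at 3): max of VC(#1)=(0, 1), then +1 on thread thr0 → (1, 1)
VC(#6, invoked at 10): max of VC(#3)=(0, 2), then +1 on thread thr1 → (0, 3)
VC(#4, invoked at 6): max of VC(#2)=(1, 1), then +1 on thread thr0 → (2, 1)
VC(#5, invoked at 8): max of VC(#4)=(2, 1), then +1 on thread thr0 → (3, 1)
target: VC(#4) = (2, 1)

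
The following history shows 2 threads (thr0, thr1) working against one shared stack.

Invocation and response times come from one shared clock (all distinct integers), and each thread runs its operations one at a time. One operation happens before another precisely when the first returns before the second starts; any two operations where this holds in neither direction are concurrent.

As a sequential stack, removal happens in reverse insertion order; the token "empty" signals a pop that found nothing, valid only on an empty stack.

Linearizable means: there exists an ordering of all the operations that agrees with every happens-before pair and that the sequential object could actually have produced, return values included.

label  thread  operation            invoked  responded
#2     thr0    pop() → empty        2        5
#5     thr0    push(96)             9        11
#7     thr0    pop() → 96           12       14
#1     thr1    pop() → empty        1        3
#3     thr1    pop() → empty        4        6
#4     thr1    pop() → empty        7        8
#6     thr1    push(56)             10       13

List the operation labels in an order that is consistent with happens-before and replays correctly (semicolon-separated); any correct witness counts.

step 1: #1 pop() → empty — stack <>
step 2: #2 pop() → empty — stack <>
step 3: #3 pop() → empty — stack <>
step 4: #4 pop() → empty — stack <>
step 5: #5 push(96) — stack <96>
step 6: #7 pop() → 96 — stack <>
step 7: #6 push(56) — stack <56>

#1; #2; #3; #4; #5; #7; #6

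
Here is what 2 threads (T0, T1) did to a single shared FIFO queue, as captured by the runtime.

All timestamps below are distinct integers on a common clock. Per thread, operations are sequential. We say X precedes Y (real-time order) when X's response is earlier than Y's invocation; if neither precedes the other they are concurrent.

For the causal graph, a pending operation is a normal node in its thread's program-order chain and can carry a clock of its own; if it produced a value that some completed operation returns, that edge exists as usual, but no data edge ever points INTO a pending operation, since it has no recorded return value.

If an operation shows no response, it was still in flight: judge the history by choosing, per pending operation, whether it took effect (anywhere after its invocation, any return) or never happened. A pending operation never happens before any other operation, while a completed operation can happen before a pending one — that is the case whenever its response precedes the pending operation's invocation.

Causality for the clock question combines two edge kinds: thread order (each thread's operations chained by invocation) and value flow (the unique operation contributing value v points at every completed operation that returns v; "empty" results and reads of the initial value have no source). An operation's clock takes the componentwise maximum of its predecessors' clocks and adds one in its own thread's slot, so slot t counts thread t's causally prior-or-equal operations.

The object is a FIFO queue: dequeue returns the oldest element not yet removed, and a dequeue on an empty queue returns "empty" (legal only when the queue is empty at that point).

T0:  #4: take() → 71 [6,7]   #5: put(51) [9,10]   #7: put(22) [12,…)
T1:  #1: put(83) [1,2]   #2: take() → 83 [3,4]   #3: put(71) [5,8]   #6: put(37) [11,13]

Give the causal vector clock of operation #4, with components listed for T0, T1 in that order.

#1 (invocation 1): nothing precedes it; T1's component alone gives (0, 1)
from VC(#1)=(0, 1), #2 (invoked 3) maxes components and bumps T1 → (0, 2)
from VC(#2)=(0, 2), #3 (invoked 5) maxes components and bumps T1 → (0, 3)
from VC(#3)=(0, 3), #6 (invoked 11) maxes components and bumps T1 → (0, 4)
from VC(#3)=(0, 3), #4 (invoked 6) maxes components and bumps T0 → (1, 3)
from VC(#4)=(1, 3), #5 (invoked 9) maxes components and bumps T0 → (2, 3)
from VC(#5)=(2, 3), #7 (invoked 12) maxes components and bumps T0 → (3, 3)
target: VC(#4) = (1, 3)

(1, 3)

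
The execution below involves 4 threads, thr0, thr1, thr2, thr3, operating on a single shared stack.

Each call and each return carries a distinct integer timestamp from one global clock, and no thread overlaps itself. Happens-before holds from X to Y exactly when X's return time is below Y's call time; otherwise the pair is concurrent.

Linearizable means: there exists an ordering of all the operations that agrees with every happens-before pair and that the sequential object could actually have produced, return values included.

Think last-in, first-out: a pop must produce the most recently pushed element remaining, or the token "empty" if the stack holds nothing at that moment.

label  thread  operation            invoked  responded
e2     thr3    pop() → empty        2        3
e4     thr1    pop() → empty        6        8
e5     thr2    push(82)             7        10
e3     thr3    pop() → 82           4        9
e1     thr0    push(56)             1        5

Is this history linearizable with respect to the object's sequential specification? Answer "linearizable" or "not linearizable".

not linearizable

already the first 9 events (up to e3's response at time 9) admit no linearization; the first 8 still do
checked exhaustively: 5 real-time-consistent orders of 4 completed operations, zero legal stack replays
no escape via the 1 pending operation (e5): every completion choice fails
sample order e1, e2, e3, e4 (pending dropped) stalls at step 2 — e2 pop() → empty has no legal effect
sample order e1, e2, e4, e3 (pending dropped) stalls at step 2 — e2 pop() → empty has no legal effect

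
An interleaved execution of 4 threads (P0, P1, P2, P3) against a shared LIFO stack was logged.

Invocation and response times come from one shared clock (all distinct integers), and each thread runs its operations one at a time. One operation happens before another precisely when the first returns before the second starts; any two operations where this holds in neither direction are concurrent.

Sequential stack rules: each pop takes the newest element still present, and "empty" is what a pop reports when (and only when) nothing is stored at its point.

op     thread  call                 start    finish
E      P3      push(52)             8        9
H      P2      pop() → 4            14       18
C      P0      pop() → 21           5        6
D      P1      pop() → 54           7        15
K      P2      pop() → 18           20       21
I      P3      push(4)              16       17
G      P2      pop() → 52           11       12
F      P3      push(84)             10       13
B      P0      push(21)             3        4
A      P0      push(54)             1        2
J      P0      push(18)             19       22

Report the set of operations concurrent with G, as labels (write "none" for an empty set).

G runs from 11 to 12; window-overlapping ops are concurrent
A [1,2]: before
B [3,4]: before
C [5,6]: before
D [7,15]: concurrent
E [8,9]: before
F [10,13]: concurrent
H [14,18]: after
I [16,17]: after
J [19,22]: after
K [20,21]: after

D, F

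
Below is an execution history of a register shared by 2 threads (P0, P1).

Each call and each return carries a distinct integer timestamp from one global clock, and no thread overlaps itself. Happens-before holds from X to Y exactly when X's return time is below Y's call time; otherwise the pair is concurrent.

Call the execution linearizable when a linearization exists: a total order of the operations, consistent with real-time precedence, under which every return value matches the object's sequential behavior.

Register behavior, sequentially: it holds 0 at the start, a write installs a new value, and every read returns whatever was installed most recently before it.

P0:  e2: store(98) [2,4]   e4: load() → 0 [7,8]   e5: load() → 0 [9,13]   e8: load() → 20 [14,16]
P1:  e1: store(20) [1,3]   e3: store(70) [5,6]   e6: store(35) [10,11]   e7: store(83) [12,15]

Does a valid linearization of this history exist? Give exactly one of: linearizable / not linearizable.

not linearizable

already the first 8 events (up to e4's response at time 8) admit no linearization; the first 7 still do
4 completed operations, 2 real-time-consistent orders — every register replay fails
one such order, e1, e2, e3, e4, breaks at step 4 where e4 load() → 0 is illegal
one such order, e2, e1, e3, e4, breaks at step 4 where e4 load() → 0 is illegal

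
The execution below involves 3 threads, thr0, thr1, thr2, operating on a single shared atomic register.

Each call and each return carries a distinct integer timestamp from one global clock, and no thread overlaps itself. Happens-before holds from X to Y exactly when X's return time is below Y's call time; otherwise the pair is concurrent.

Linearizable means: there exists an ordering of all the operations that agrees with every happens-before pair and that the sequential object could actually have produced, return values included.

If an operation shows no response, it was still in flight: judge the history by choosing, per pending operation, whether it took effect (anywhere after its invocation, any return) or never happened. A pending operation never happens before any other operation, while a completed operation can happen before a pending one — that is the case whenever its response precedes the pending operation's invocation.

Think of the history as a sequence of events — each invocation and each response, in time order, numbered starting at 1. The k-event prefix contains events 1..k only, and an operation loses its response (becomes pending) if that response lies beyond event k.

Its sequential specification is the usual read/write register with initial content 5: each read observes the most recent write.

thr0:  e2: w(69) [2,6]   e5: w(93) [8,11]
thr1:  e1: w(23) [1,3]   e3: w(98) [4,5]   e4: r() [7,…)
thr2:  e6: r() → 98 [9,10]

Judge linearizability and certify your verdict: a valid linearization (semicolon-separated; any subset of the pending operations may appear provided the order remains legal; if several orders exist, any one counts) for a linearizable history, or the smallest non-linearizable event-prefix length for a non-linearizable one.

after step 1 (e1 w(23)): value 23
after step 2 (e2 w(69)): value 69
after step 3 (e3 w(98)): value 98
after step 4 (e4 r() (pending, included)): value 98
after step 5 (e6 r() → 98): value 98
after step 6 (e5 w(93)): value 93

linearizable — witness: e1; e2; e3; e4; e6; e5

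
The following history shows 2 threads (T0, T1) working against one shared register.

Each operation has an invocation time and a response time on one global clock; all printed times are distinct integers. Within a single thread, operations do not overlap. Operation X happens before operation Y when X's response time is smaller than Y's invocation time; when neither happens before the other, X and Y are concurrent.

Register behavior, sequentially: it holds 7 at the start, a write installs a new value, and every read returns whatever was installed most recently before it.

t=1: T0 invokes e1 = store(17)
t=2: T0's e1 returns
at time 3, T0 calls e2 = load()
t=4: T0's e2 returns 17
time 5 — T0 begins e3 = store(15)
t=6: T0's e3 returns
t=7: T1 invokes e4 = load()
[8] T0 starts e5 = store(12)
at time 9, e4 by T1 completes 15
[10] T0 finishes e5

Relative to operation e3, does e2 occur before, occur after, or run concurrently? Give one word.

e2 spans [3,4], e3 spans [5,6]
resp(e2)=4 < inv(e3)=5

before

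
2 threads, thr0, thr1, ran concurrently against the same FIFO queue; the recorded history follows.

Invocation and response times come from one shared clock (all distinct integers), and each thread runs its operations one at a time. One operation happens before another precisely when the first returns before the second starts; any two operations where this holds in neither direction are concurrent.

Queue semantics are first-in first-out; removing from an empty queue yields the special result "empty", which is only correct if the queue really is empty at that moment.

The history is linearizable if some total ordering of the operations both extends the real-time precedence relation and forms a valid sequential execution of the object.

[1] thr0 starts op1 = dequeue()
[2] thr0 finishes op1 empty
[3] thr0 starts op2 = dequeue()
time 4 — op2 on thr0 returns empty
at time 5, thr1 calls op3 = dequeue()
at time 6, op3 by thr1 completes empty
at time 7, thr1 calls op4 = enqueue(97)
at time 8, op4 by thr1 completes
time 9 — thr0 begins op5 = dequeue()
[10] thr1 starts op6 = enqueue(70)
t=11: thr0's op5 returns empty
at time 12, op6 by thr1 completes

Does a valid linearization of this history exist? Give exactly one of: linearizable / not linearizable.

cut after 10 events: linearizable; cut after 11 events (op5 responds, time 11): not linearizable
exhaustive check: the 5 completed FIFO queue ops admit one real-time order; illegal
no completion choice of the 1 pending operation (op6) rescues it — every subset was tried
take op1, op2, op3, op4, op5 (pending dropped): step 5 already fails, because op5 dequeue() → empty cannot occur there

not linearizable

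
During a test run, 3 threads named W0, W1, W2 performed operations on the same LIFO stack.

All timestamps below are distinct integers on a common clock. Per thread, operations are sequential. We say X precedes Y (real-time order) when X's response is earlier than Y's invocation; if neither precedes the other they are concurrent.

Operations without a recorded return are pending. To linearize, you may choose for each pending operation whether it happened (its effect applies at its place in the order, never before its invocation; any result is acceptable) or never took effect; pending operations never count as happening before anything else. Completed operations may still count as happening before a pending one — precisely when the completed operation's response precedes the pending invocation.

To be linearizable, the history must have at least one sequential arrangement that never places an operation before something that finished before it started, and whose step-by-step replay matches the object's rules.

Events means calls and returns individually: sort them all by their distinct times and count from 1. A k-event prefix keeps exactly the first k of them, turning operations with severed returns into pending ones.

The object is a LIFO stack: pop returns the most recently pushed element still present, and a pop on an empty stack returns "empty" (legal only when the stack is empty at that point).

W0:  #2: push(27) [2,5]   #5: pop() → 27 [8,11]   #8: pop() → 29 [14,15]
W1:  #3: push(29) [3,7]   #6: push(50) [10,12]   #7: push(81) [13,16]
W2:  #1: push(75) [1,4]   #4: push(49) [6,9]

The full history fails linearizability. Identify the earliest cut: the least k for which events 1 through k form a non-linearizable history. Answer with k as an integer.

15

a valid linearization of events 1..14 exists, for instance #1, #3, #2, #5, #4, #6:
step 1: #1 push(75) — stack <75>
step 2: #3 push(29) — stack <75,29>
step 3: #2 push(27) — stack <75,29,27>
step 4: #5 pop() → 27 — stack <75,29>
step 5: #4 push(49) — stack <75,29,49>
step 6: #6 push(50) — stack <75,29,49,50>
with event 15 included (#8 responding at time 15), all real-time-consistent orders fail
including or dropping the 1 pending operation (#7) in any combination fails
e.g. #1, #2, #3, #4, #5, #6, #8 (pending dropped): illegal at step 5, since #5 pop() → 27 cannot apply there
e.g. #1, #2, #3, #4, #6, #5, #8 (pending dropped): illegal at step 6, since #5 pop() → 27 cannot apply there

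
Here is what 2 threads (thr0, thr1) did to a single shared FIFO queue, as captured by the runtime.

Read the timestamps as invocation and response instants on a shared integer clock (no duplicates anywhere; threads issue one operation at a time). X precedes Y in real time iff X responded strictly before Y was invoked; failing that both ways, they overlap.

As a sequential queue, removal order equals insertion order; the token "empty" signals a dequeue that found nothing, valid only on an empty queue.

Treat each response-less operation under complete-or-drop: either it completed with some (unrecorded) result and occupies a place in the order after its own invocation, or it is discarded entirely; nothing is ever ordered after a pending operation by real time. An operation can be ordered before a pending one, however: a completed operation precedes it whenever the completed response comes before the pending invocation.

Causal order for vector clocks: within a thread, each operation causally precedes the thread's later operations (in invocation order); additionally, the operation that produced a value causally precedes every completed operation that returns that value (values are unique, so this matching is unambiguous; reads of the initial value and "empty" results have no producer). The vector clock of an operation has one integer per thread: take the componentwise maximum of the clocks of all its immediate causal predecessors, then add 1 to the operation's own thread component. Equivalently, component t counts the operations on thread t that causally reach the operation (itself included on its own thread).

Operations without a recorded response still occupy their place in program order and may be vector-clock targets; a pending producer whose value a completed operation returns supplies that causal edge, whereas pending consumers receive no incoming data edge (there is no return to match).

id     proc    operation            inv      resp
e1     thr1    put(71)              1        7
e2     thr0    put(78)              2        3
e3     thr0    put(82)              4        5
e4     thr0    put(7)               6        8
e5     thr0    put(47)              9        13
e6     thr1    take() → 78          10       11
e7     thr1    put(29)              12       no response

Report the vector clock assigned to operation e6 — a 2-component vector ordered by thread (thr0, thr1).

e1, invoked 1, has no incoming edges; only thr1's bump applies → (0, 1)
e2, invoked 2, has no incoming edges; only thr0's bump applies → (1, 0)
merge at e3 (invoked 4): VC(e2)=(1, 0), own-thread bump on thr0 → (2, 0)
merge at e6 (invoked 10): VC(e1)=(0, 1), VC(e2)=(1, 0), own-thread bump on thr1 → (1, 2)
merge at e4 (invoked 6): VC(e3)=(2, 0), own-thread bump on thr0 → (3, 0)
merge at e7 (invoked 12): VC(e6)=(1, 2), own-thread bump on thr1 → (1, 3)
merge at e5 (invoked 9): VC(e4)=(3, 0), own-thread bump on thr0 → (4, 0)
target: VC(e6) = (1, 2)

(1, 2)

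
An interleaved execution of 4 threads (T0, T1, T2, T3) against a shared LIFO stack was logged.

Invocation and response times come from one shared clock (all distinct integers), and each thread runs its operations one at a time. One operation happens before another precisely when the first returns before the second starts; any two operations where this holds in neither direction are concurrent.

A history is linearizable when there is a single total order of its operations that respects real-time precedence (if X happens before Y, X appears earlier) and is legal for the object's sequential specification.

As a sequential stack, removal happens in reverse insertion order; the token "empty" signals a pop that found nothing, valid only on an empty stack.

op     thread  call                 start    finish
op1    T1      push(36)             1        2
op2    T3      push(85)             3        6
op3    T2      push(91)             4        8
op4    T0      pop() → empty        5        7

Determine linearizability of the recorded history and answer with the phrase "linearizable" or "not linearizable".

not linearizable

cut after 6 events: linearizable; cut after 7 events (op4 responds, time 7): not linearizable
no legal order exists: 2 real-time-consistent candidates over 3 completed LIFO stack operations, all rejected
no escape via the 1 pending operation (op3): every completion choice fails
e.g. op1, op2, op4 (pending dropped): illegal at step 3, since op4 pop() → empty cannot apply there
e.g. op1, op4, op2 (pending dropped): illegal at step 2, since op4 pop() → empty cannot apply there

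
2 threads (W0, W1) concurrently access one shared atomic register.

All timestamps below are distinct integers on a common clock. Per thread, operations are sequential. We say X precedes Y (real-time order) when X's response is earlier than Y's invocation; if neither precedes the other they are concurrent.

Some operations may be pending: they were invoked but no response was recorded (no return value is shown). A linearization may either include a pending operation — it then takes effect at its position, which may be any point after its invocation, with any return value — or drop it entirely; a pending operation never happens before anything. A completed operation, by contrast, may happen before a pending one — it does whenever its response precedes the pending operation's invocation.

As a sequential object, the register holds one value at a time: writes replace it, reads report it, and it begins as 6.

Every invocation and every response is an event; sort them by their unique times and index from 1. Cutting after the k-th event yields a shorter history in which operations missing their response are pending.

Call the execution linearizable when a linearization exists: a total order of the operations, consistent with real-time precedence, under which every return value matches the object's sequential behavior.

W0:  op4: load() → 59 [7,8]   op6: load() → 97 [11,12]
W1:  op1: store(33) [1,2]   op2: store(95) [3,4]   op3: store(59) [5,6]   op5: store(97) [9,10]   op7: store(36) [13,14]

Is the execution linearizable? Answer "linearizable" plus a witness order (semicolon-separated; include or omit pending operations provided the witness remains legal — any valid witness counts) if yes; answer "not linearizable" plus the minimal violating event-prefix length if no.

linearizable — witness: op1; op2; op3; op4; op5; op6; op7

1. op1 store(33), leaving value 33
2. op2 store(95), leaving value 95
3. op3 store(59), leaving value 59
4. op4 load() → 59, leaving value 59
5. op5 store(97), leaving value 97
6. op6 load() → 97, leaving value 97
7. op7 store(36), leaving value 36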